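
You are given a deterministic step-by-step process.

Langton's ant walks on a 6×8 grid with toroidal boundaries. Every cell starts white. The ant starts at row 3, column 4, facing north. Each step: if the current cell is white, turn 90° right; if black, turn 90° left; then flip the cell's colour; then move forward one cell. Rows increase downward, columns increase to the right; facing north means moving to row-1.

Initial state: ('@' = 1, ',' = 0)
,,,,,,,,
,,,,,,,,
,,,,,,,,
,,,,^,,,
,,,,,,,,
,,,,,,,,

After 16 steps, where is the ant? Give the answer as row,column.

3,4

t=0: ,,,,,,,,
,,,,,,,,
,,,,,,,,
,,,,^,,,
,,,,,,,,
,,,,,,,,
t=1: ,,,,,,,,
,,,,,,,,
,,,,,,,,
,,,,@>,,
,,,,,,,,
,,,,,,,,
t=2: ,,,,,,,,
,,,,,,,,
,,,,,,,,
,,,,@@,,
,,,,,v,,
,,,,,,,,
t=3: ,,,,,,,,
,,,,,,,,
,,,,,,,,
,,,,@@,,
,,,,<@,,
,,,,,,,,
t=4: ,,,,,,,,
,,,,,,,,
,,,,,,,,
,,,,^@,,
,,,,@@,,
,,,,,,,,
t=5: ,,,,,,,,
,,,,,,,,
,,,,,,,,
,,,<,@,,
,,,,@@,,
,,,,,,,,
t=6: ,,,,,,,,
,,,,,,,,
,,,^,,,,
,,,@,@,,
,,,,@@,,
,,,,,,,,
t=7: ,,,,,,,,
,,,,,,,,
,,,@>,,,
,,,@,@,,
,,,,@@,,
,,,,,,,,
t=8: ,,,,,,,,
,,,,,,,,
,,,@@,,,
,,,@v@,,
,,,,@@,,
,,,,,,,,
t=9: ,,,,,,,,
,,,,,,,,
,,,@@,,,
,,,<@@,,
,,,,@@,,
,,,,,,,,
t=10: ,,,,,,,,
,,,,,,,,
,,,@@,,,
,,,,@@,,
,,,v@@,,
,,,,,,,,
t=11: ,,,,,,,,
,,,,,,,,
,,,@@,,,
,,,,@@,,
,,<@@@,,
,,,,,,,,
t=12: ,,,,,,,,
,,,,,,,,
,,,@@,,,
,,^,@@,,
,,@@@@,,
,,,,,,,,
t=13: ,,,,,,,,
,,,,,,,,
,,,@@,,,
,,@>@@,,
,,@@@@,,
,,,,,,,,
t=14: ,,,,,,,,
,,,,,,,,
,,,@@,,,
,,@@@@,,
,,@v@@,,
,,,,,,,,
t=15: ,,,,,,,,
,,,,,,,,
,,,@@,,,
,,@@@@,,
,,@,>@,,
,,,,,,,,
t=16: ,,,,,,,,
,,,,,,,,
,,,@@,,,
,,@@^@,,
,,@,,@,,
,,,,,,,,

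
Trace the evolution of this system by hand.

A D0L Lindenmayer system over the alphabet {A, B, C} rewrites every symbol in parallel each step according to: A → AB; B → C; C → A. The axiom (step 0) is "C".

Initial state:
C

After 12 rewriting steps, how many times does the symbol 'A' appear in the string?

41

0) C
1) A
2) AB
3) ABC
4) ABCA
5) ABCAAB
6) ABCAABABC
7) ABCAABABCABCA
8) ABCAABABCABCAABCAAB
9) ABCAABABCABCAABCAABABCAABABC
10) ABCAABABCABCAABCAABABCAABABCABCAABABCABCA
11) ABCAABABCABCAABCAABABCAABABCABCAABABCABCAABCAABABCABCAABCAAB
12) ABCAABABCABCAABCAABABCAABABCABCAABABCABCAABCAABABCABCAABCAABABCAABABCABCAABCAABABCAABABC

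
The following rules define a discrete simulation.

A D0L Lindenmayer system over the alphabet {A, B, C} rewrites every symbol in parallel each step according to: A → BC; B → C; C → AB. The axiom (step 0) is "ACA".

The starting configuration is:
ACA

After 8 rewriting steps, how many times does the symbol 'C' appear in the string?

64

0) ACA
1) BCABBC
2) CABBCCCAB
3) ABBCCCABABABBCC
4) BCCCABABABBCCBCCBCCCABAB
5) CABABABBCCBCCBCCCABABCABABCABABABBCCBCC
6) ABBCCBCCBCCCABABCABABCABABABBCCBCCABBCCBCCABBCCBCCBCCCABABCABAB
7) BCCCABABCABABCABABABBCCBCCABBCCBCCABBCCBCCBCCCABABCABABBCCCABABCABABBCCCABABCABABCABABABBCCBCCABBCCBCC
8) CABABABBCCBCCABBCCBCCABBCCBCCBCCCABABCABABBCCCABABCABABBCC…BCCCABABABBCCBCCABBCCBCCABBCCBCCBCCCABABCABABBCCCABABCABAB  (len 165)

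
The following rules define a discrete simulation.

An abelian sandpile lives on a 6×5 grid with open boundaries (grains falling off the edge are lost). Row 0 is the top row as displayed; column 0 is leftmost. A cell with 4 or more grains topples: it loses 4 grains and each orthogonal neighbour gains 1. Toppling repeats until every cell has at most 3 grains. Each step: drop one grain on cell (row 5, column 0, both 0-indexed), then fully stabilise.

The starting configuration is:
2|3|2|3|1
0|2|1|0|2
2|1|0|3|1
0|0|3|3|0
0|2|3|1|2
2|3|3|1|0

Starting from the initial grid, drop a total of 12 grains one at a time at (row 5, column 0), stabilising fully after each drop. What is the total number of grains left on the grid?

46

k=0  2|3|2|3|1
0|2|1|0|2
2|1|0|3|1
0|0|3|3|0
0|2|3|1|2
2|3|3|1|0
k=1  2|3|2|3|1
0|2|1|0|2
2|1|0|3|1
0|0|3|3|0
0|2|3|1|2
3|3|3|1|0
k=2  2|3|2|3|1
0|2|1|1|2
2|1|2|0|2
0|2|1|1|1
2|0|2|3|2
1|2|1|2|0
k=3  2|3|2|3|1
0|2|1|1|2
2|1|2|0|2
0|2|1|1|1
2|0|2|3|2
2|2|1|2|0
k=4  2|3|2|3|1
0|2|1|1|2
2|1|2|0|2
0|2|1|1|1
2|0|2|3|2
3|2|1|2|0
k=5  2|3|2|3|1
0|2|1|1|2
2|1|2|0|2
0|2|1|1|1
3|0|2|3|2
0|3|1|2|0
k=6  2|3|2|3|1
0|2|1|1|2
2|1|2|0|2
0|2|1|1|1
3|0|2|3|2
1|3|1|2|0
k=7  2|3|2|3|1
0|2|1|1|2
2|1|2|0|2
0|2|1|1|1
3|0|2|3|2
2|3|1|2|0
k=8  2|3|2|3|1
0|2|1|1|2
2|1|2|0|2
0|2|1|1|1
3|0|2|3|2
3|3|1|2|0
k=9  2|3|2|3|1
0|2|1|1|2
2|1|2|0|2
1|2|1|1|1
0|2|2|3|2
2|0|2|2|0
k=10  2|3|2|3|1
0|2|1|1|2
2|1|2|0|2
1|2|1|1|1
0|2|2|3|2
3|0|2|2|0
k=11  2|3|2|3|1
0|2|1|1|2
2|1|2|0|2
1|2|1|1|1
1|2|2|3|2
0|1|2|2|0
k=12  2|3|2|3|1
0|2|1|1|2
2|1|2|0|2
1|2|1|1|1
1|2|2|3|2
1|1|2|2|0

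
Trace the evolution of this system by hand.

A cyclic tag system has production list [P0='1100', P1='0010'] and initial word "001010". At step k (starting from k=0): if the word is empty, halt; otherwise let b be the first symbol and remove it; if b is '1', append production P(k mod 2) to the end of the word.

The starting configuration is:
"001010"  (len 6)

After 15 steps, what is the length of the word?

19

gen 0: "001010"  (len 6)
gen 1: "01010"  (len 5)
gen 2: "1010"  (len 4)
gen 3: "0101100"  (len 7)
gen 4: "101100"  (len 6)
gen 5: "011001100"  (len 9)
gen 6: "11001100"  (len 8)
gen 7: "10011001100"  (len 11)
gen 8: "00110011000010"  (len 14)
gen 9: "0110011000010"  (len 13)
gen 10: "110011000010"  (len 12)
gen 11: "100110000101100"  (len 15)
gen 12: "001100001011000010"  (len 18)
gen 13: "01100001011000010"  (len 17)
gen 14: "1100001011000010"  (len 16)
gen 15: "1000010110000101100"  (len 19)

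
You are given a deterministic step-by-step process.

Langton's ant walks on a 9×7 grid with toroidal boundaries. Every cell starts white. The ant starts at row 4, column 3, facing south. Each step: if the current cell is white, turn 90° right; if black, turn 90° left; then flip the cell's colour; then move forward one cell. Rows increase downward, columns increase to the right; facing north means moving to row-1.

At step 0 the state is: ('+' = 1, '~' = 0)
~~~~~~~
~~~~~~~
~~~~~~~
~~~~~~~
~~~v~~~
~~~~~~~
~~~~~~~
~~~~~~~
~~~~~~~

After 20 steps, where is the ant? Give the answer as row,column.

2,5

k=0  ~~~~~~~
~~~~~~~
~~~~~~~
~~~~~~~
~~~v~~~
~~~~~~~
~~~~~~~
~~~~~~~
~~~~~~~
k=1  ~~~~~~~
~~~~~~~
~~~~~~~
~~~~~~~
~~<+~~~
~~~~~~~
~~~~~~~
~~~~~~~
~~~~~~~
k=2  ~~~~~~~
~~~~~~~
~~~~~~~
~~^~~~~
~~++~~~
~~~~~~~
~~~~~~~
~~~~~~~
~~~~~~~
k=3  ~~~~~~~
~~~~~~~
~~~~~~~
~~+>~~~
~~++~~~
~~~~~~~
~~~~~~~
~~~~~~~
~~~~~~~
k=4  ~~~~~~~
~~~~~~~
~~~~~~~
~~++~~~
~~+v~~~
~~~~~~~
~~~~~~~
~~~~~~~
~~~~~~~
k=5  ~~~~~~~
~~~~~~~
~~~~~~~
~~++~~~
~~+~>~~
~~~~~~~
~~~~~~~
~~~~~~~
~~~~~~~
k=6  ~~~~~~~
~~~~~~~
~~~~~~~
~~++~~~
~~+~+~~
~~~~v~~
~~~~~~~
~~~~~~~
~~~~~~~
k=7  ~~~~~~~
~~~~~~~
~~~~~~~
~~++~~~
~~+~+~~
~~~<+~~
~~~~~~~
~~~~~~~
~~~~~~~
k=8  ~~~~~~~
~~~~~~~
~~~~~~~
~~++~~~
~~+^+~~
~~~++~~
~~~~~~~
~~~~~~~
~~~~~~~
k=9  ~~~~~~~
~~~~~~~
~~~~~~~
~~++~~~
~~++>~~
~~~++~~
~~~~~~~
~~~~~~~
~~~~~~~
k=10  ~~~~~~~
~~~~~~~
~~~~~~~
~~++^~~
~~++~~~
~~~++~~
~~~~~~~
~~~~~~~
~~~~~~~
k=11  ~~~~~~~
~~~~~~~
~~~~~~~
~~+++>~
~~++~~~
~~~++~~
~~~~~~~
~~~~~~~
~~~~~~~
k=12  ~~~~~~~
~~~~~~~
~~~~~~~
~~++++~
~~++~v~
~~~++~~
~~~~~~~
~~~~~~~
~~~~~~~
k=13  ~~~~~~~
~~~~~~~
~~~~~~~
~~++++~
~~++<+~
~~~++~~
~~~~~~~
~~~~~~~
~~~~~~~
k=14  ~~~~~~~
~~~~~~~
~~~~~~~
~~++^+~
~~++++~
~~~++~~
~~~~~~~
~~~~~~~
~~~~~~~
k=15  ~~~~~~~
~~~~~~~
~~~~~~~
~~+<~+~
~~++++~
~~~++~~
~~~~~~~
~~~~~~~
~~~~~~~
k=16  ~~~~~~~
~~~~~~~
~~~~~~~
~~+~~+~
~~+v++~
~~~++~~
~~~~~~~
~~~~~~~
~~~~~~~
k=17  ~~~~~~~
~~~~~~~
~~~~~~~
~~+~~+~
~~+~>+~
~~~++~~
~~~~~~~
~~~~~~~
~~~~~~~
k=18  ~~~~~~~
~~~~~~~
~~~~~~~
~~+~^+~
~~+~~+~
~~~++~~
~~~~~~~
~~~~~~~
~~~~~~~
k=19  ~~~~~~~
~~~~~~~
~~~~~~~
~~+~+>~
~~+~~+~
~~~++~~
~~~~~~~
~~~~~~~
~~~~~~~
k=20  ~~~~~~~
~~~~~~~
~~~~~^~
~~+~+~~
~~+~~+~
~~~++~~
~~~~~~~
~~~~~~~
~~~~~~~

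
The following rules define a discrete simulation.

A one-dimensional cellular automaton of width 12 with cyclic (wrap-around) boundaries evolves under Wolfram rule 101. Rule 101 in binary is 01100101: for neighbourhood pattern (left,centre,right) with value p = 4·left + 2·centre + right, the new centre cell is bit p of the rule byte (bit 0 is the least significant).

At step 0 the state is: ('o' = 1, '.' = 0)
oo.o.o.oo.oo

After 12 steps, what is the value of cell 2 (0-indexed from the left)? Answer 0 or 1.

t=0: oo.o.o.oo.oo
t=1: .oooooo.oo..
t=2: ......oo.o.o
t=3: .oooo..ooooo
t=4: o...o......o
t=5: o.o.o.oooo..
t=6: oooooo...o..
t=7: .....o.o.o..
t=8: oooo.ooooo.o
t=9: ...oo....oo.
t=10: oo..o.oo..o.
t=11: .o..oo.o..oo
t=12: oo...ooo...o

0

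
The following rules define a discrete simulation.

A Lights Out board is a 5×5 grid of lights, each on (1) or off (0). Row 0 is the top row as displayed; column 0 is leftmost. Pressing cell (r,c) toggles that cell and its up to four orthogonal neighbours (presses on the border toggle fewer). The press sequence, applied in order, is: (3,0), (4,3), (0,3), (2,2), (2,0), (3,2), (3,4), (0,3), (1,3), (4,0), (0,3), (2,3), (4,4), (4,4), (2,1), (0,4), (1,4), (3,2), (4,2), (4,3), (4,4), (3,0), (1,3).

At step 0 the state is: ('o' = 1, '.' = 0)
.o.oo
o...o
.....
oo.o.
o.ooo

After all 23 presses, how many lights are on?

14

0) .o.oo
o...o
.....
oo.o.
o.ooo
1) .o.oo
o...o
o....
...o.
..ooo
2) .o.oo
o...o
o....
.....
.....
3) .oo..
o..oo
o....
.....
.....
4) .oo..
o.ooo
oooo.
..o..
.....
5) .oo..
..ooo
..oo.
o.o..
.....
6) .oo..
..ooo
...o.
oo.o.
..o..
7) .oo..
..ooo
...oo
oo..o
..o.o
8) .o.oo
..o.o
...oo
oo..o
..o.o
9) .o..o
...o.
....o
oo..o
..o.o
10) .o..o
...o.
....o
.o..o
ooo.o
11) .ooo.
.....
....o
.o..o
ooo.o
12) .ooo.
...o.
..oo.
.o.oo
ooo.o
13) .ooo.
...o.
..oo.
.o.o.
oooo.
14) .ooo.
...o.
..oo.
.o.oo
ooo.o
15) .ooo.
.o.o.
oo.o.
...oo
ooo.o
16) .oo.o
.o.oo
oo.o.
...oo
ooo.o
17) .oo..
.o...
oo.oo
...oo
ooo.o
18) .oo..
.o...
ooooo
.oo.o
oo..o
19) .oo..
.o...
ooooo
.o..o
o.ooo
20) .oo..
.o...
ooooo
.o.oo
o....
21) .oo..
.o...
ooooo
.o.o.
o..oo
22) .oo..
.o...
.oooo
o..o.
...oo
23) .ooo.
.oooo
.oo.o
o..o.
...oo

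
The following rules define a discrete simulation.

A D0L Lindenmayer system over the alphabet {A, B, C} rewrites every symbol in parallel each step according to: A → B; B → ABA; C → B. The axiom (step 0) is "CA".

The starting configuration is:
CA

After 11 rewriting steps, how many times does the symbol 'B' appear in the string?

[0] CA
[1] BB
[2] ABAABA
[3] BABABBABAB
[4] ABABABABABAABABABABABA
[5] BABABABABABABABABABABBABABABABABABABABABAB
[6] ABABABABABABABABABABABABABABABABABABABABABAABABABABABABABABABABABABABABABABABABABABABA
[7] BABABABABABABABABABABABABABABABABABABABABABABABABABABABABA…ABABABABABABABABABABABABABABABABABABABABABABABABABABABABAB  (len 170)
[8] ABABABABABABABABABABABABABABABABABABABABABABABABABABABABAB…BABABABABABABABABABABABABABABABABABABABABABABABABABABABABA  (len 342)
[9] BABABABABABABABABABABABABABABABABABABABABABABABABABABABABA…ABABABABABABABABABABABABABABABABABABABABABABABABABABABABAB  (len 682)
[10] ABABABABABABABABABABABABABABABABABABABABABABABABABABABABAB…BABABABABABABABABABABABABABABABABABABABABABABABABABABABABA  (len 1366)
[11] BABABABABABABABABABABABABABABABABABABABABABABABABABABABABA…ABABABABABABABABABABABABABABABABABABABABABABABABABABABABAB  (len 2730)

1366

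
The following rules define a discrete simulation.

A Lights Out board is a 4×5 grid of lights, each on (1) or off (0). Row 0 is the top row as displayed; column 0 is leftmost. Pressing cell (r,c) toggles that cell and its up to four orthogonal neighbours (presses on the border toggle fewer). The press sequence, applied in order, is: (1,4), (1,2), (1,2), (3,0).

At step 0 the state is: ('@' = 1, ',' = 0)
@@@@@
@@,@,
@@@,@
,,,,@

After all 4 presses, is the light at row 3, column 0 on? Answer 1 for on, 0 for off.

1

step 0: @@@@@
@@,@,
@@@,@
,,,,@
step 1: @@@@,
@@,,@
@@@,,
,,,,@
step 2: @@,@,
@,@@@
@@,,,
,,,,@
step 3: @@@@,
@@,,@
@@@,,
,,,,@
step 4: @@@@,
@@,,@
,@@,,
@@,,@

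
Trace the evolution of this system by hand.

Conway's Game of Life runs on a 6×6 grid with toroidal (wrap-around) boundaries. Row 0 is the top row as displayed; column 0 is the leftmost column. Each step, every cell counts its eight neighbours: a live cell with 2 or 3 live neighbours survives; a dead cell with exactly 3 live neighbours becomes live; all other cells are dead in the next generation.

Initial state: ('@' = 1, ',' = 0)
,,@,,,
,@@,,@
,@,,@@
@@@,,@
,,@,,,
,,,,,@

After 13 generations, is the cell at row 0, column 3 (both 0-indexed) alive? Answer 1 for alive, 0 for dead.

0

t=0: ,,@,,,
,@@,,@
,@,,@@
@@@,,@
,,@,,,
,,,,,@
t=1: @@@,,,
,@@@@@
,,,@@,
,,@@@@
,,@,,@
,,,,,,
t=2: @,,,@@
,,,,,@
@@,,,,
,,@,,@
,,@,,@
@,@,,,
t=3: @@,,@,
,@,,@,
@@,,,@
,,@,,@
@,@@,@
@,,@@,
t=4: @@@,@,
,,@,@,
,@@,@@
,,@@,,
@,@,,,
,,,,,,
t=5: ,@@,,@
,,,,@,
,@,,@@
@,,,@@
,@@@,,
@,@@,@
t=6: ,@@,,@
,@@@@,
,,,@,,
,,,,,,
,,,,,,
,,,,,@
t=7: ,@,,,@
@@,,@,
,,,@@,
,,,,,,
,,,,,,
@,,,,,
t=8: ,@,,,@
@@@@@,
,,,@@@
,,,,,,
,,,,,,
@,,,,,
t=9: ,,,@@@
,@,,,,
@@,,,@
,,,,@,
,,,,,,
@,,,,,
t=10: @,,,@@
,@@,,,
@@,,,@
@,,,,@
,,,,,,
,,,,@@
t=11: @@,@@,
,,@,@,
,,@,,@
,@,,,@
@,,,@,
@,,,@,
t=12: @@@,@,
@,@,@,
@@@@@@
,@,,@@
@@,,@,
@,,,@,
t=13: @,@,@,
,,,,,,
,,,,,,
,,,,,,
,@,@@,
,,@,@,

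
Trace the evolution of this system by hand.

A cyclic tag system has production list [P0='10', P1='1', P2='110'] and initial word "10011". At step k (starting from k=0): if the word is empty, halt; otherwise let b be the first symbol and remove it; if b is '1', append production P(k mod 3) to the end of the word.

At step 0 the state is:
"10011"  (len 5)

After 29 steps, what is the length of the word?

14

0) "10011"  (len 5)
1) "001110"  (len 6)
2) "01110"  (len 5)
3) "1110"  (len 4)
4) "11010"  (len 5)
5) "10101"  (len 5)
6) "0101110"  (len 7)
7) "101110"  (len 6)
8) "011101"  (len 6)
9) "11101"  (len 5)
10) "110110"  (len 6)
11) "101101"  (len 6)
12) "01101110"  (len 8)
13) "1101110"  (len 7)
14) "1011101"  (len 7)
15) "011101110"  (len 9)
16) "11101110"  (len 8)
17) "11011101"  (len 8)
18) "1011101110"  (len 10)
19) "01110111010"  (len 11)
20) "1110111010"  (len 10)
21) "110111010110"  (len 12)
22) "1011101011010"  (len 13)
23) "0111010110101"  (len 13)
24) "111010110101"  (len 12)
25) "1101011010110"  (len 13)
26) "1010110101101"  (len 13)
27) "010110101101110"  (len 15)
28) "10110101101110"  (len 14)
29) "01101011011101"  (len 14)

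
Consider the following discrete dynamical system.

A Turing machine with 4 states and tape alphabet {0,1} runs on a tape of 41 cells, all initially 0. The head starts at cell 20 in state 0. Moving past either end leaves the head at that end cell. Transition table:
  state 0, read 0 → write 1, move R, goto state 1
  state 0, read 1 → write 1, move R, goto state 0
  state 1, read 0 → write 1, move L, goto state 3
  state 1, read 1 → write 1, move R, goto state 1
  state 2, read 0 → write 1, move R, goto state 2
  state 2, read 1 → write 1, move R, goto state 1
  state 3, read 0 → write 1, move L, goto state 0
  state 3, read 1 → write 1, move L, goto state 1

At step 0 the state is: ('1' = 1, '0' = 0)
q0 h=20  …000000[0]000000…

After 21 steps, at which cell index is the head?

23

k=0  q0 h=20  …000000[0]000000…
k=1  q1 h=21  …000001[0]000000…
k=2  q3 h=20  …000000[1]100000…
k=3  q1 h=19  …000000[0]110000…
k=4  q3 h=18  …000000[0]111000…
k=5  q0 h=17  …000000[0]111100…
k=6  q1 h=18  …000001[1]111000…
k=7  q1 h=19  …000011[1]110000…
k=8  q1 h=20  …000111[1]100000…
k=9  q1 h=21  …001111[1]000000…
k=10  q1 h=22  …011111[0]000000…
k=11  q3 h=21  …001111[1]100000…
k=12  q1 h=20  …000111[1]110000…
k=13  q1 h=21  …001111[1]100000…
k=14  q1 h=22  …011111[1]000000…
k=15  q1 h=23  …111111[0]000000…
k=16  q3 h=22  …011111[1]100000…
k=17  q1 h=21  …001111[1]110000…
k=18  q1 h=22  …011111[1]100000…
k=19  q1 h=23  …111111[1]000000…
k=20  q1 h=24  …111111[0]000000…
k=21  q3 h=23  …111111[1]100000…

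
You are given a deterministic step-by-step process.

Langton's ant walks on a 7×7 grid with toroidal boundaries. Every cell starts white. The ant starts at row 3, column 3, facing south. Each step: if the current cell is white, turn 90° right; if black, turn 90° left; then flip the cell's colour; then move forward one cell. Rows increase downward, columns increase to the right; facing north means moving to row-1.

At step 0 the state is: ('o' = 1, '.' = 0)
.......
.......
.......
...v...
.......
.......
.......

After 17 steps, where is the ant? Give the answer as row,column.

3,4

step 0: .......
.......
.......
...v...
.......
.......
.......
step 1: .......
.......
.......
..<o...
.......
.......
.......
step 2: .......
.......
..^....
..oo...
.......
.......
.......
step 3: .......
.......
..o>...
..oo...
.......
.......
.......
step 4: .......
.......
..oo...
..ov...
.......
.......
.......
step 5: .......
.......
..oo...
..o.>..
.......
.......
.......
step 6: .......
.......
..oo...
..o.o..
....v..
.......
.......
step 7: .......
.......
..oo...
..o.o..
...<o..
.......
.......
step 8: .......
.......
..oo...
..o^o..
...oo..
.......
.......
step 9: .......
.......
..oo...
..oo>..
...oo..
.......
.......
step 10: .......
.......
..oo^..
..oo...
...oo..
.......
.......
step 11: .......
.......
..ooo>.
..oo...
...oo..
.......
.......
step 12: .......
.......
..oooo.
..oo.v.
...oo..
.......
.......
step 13: .......
.......
..oooo.
..oo<o.
...oo..
.......
.......
step 14: .......
.......
..oo^o.
..oooo.
...oo..
.......
.......
step 15: .......
.......
..o<.o.
..oooo.
...oo..
.......
.......
step 16: .......
.......
..o..o.
..ovoo.
...oo..
.......
.......
step 17: .......
.......
..o..o.
..o.>o.
...oo..
.......
.......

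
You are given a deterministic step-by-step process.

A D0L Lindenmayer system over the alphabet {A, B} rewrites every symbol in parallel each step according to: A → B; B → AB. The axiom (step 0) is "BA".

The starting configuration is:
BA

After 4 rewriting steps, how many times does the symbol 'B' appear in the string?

8

step 0: BA
step 1: ABB
step 2: BABAB
step 3: ABBABBAB
step 4: BABABBABABBAB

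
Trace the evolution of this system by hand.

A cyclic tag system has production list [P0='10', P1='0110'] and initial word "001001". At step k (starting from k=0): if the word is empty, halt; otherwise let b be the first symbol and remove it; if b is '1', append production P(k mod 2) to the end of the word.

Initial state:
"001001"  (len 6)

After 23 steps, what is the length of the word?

9

0) "001001"  (len 6)
1) "01001"  (len 5)
2) "1001"  (len 4)
3) "00110"  (len 5)
4) "0110"  (len 4)
5) "110"  (len 3)
6) "100110"  (len 6)
7) "0011010"  (len 7)
8) "011010"  (len 6)
9) "11010"  (len 5)
10) "10100110"  (len 8)
11) "010011010"  (len 9)
12) "10011010"  (len 8)
13) "001101010"  (len 9)
14) "01101010"  (len 8)
15) "1101010"  (len 7)
16) "1010100110"  (len 10)
17) "01010011010"  (len 11)
18) "1010011010"  (len 10)
19) "01001101010"  (len 11)
20) "1001101010"  (len 10)
21) "00110101010"  (len 11)
22) "0110101010"  (len 10)
23) "110101010"  (len 9)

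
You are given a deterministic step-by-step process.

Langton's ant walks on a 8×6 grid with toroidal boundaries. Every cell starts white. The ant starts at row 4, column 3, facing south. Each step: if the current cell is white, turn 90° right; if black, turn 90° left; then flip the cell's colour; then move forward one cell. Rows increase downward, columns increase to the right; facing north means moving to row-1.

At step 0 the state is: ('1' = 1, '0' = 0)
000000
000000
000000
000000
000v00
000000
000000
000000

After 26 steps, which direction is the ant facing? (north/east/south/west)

gen 0: 000000
000000
000000
000000
000v00
000000
000000
000000
gen 1: 000000
000000
000000
000000
00<100
000000
000000
000000
gen 2: 000000
000000
000000
00^000
001100
000000
000000
000000
gen 3: 000000
000000
000000
001>00
001100
000000
000000
000000
gen 4: 000000
000000
000000
001100
001v00
000000
000000
000000
gen 5: 000000
000000
000000
001100
0010>0
000000
000000
000000
gen 6: 000000
000000
000000
001100
001010
0000v0
000000
000000
gen 7: 000000
000000
000000
001100
001010
000<10
000000
000000
gen 8: 000000
000000
000000
001100
001^10
000110
000000
000000
gen 9: 000000
000000
000000
001100
0011>0
000110
000000
000000
gen 10: 000000
000000
000000
0011^0
001100
000110
000000
000000
gen 11: 000000
000000
000000
00111>
001100
000110
000000
000000
gen 12: 000000
000000
000000
001111
00110v
000110
000000
000000
gen 13: 000000
000000
000000
001111
0011<1
000110
000000
000000
gen 14: 000000
000000
000000
0011^1
001111
000110
000000
000000
gen 15: 000000
000000
000000
001<01
001111
000110
000000
000000
gen 16: 000000
000000
000000
001001
001v11
000110
000000
000000
gen 17: 000000
000000
000000
001001
0010>1
000110
000000
000000
gen 18: 000000
000000
000000
0010^1
001001
000110
000000
000000
gen 19: 000000
000000
000000
00101>
001001
000110
000000
000000
gen 20: 000000
000000
00000^
001010
001001
000110
000000
000000
gen 21: 000000
000000
>00001
001010
001001
000110
000000
000000
gen 22: 000000
000000
100001
v01010
001001
000110
000000
000000
gen 23: 000000
000000
100001
10101<
001001
000110
000000
000000
gen 24: 000000
000000
10000^
101011
001001
000110
000000
000000
gen 25: 000000
000000
1000<0
101011
001001
000110
000000
000000
gen 26: 000000
0000^0
100010
101011
001001
000110
000000
000000

north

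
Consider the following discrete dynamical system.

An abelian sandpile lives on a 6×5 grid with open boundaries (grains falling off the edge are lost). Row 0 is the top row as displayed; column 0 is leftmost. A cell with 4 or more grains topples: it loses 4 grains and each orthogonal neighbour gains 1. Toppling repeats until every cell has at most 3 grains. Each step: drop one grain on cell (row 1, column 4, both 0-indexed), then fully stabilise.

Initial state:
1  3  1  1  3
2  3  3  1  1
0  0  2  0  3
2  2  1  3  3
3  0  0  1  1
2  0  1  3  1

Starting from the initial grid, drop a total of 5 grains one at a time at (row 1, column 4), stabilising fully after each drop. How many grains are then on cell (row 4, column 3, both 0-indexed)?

gen 0: 1  3  1  1  3
2  3  3  1  1
0  0  2  0  3
2  2  1  3  3
3  0  0  1  1
2  0  1  3  1
gen 1: 1  3  1  1  3
2  3  3  1  2
0  0  2  0  3
2  2  1  3  3
3  0  0  1  1
2  0  1  3  1
gen 2: 1  3  1  1  3
2  3  3  1  3
0  0  2  0  3
2  2  1  3  3
3  0  0  1  1
2  0  1  3  1
gen 3: 1  3  1  2  0
2  3  3  2  2
0  0  2  2  1
2  2  2  0  1
3  0  0  2  2
2  0  1  3  1
gen 4: 1  3  1  2  0
2  3  3  2  3
0  0  2  2  1
2  2  2  0  1
3  0  0  2  2
2  0  1  3  1
gen 5: 1  3  1  2  1
2  3  3  3  0
0  0  2  2  2
2  2  2  0  1
3  0  0  2  2
2  0  1  3  1

2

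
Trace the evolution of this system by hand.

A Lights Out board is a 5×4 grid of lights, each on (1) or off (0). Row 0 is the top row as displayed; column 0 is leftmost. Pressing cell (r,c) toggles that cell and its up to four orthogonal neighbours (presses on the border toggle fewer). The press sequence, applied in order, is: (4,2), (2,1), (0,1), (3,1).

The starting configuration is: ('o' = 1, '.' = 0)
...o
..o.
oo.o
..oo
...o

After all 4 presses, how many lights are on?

12

[0] ...o
..o.
oo.o
..oo
...o
[1] ...o
..o.
oo.o
...o
.oo.
[2] ...o
.oo.
..oo
.o.o
.oo.
[3] oooo
..o.
..oo
.o.o
.oo.
[4] oooo
..o.
.ooo
o.oo
..o.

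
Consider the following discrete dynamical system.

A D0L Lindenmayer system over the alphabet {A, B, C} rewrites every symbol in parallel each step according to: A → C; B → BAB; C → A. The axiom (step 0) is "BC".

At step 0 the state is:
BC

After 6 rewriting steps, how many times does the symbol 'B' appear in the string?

64

t=0: BC
t=1: BABA
t=2: BABCBABC
t=3: BABCBABABABCBABA
t=4: BABCBABABABCBABCBABCBABABABCBABC
t=5: BABCBABABABCBABCBABCBABABABCBABABABCBABABABCBABCBABCBABABABCBABA
t=6: BABCBABABABCBABCBABCBABABABCBABABABCBABABABCBABCBABCBABABA…BABABCBABCBABCBABABABCBABABABCBABABABCBABCBABCBABABABCBABC  (len 128)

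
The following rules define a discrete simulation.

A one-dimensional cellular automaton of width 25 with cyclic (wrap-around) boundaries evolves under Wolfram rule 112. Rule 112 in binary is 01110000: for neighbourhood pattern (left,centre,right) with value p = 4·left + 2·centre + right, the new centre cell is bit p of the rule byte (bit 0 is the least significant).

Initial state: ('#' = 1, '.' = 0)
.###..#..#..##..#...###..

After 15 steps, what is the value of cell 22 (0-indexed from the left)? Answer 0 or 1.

0

step 0: .###..#..#..##..#...###..
step 1: ...##..#..#..##..#....##.
step 2: ....##..#..#..##..#....##
step 3: #....##..#..#..##..#....#
step 4: ##....##..#..#..##..#....
step 5: .##....##..#..#..##..#...
step 6: ..##....##..#..#..##..#..
step 7: ...##....##..#..#..##..#.
step 8: ....##....##..#..#..##..#
step 9: #....##....##..#..#..##..
step 10: .#....##....##..#..#..##.
step 11: ..#....##....##..#..#..##
step 12: #..#....##....##..#..#..#
step 13: ##..#....##....##..#..#..
step 14: .##..#....##....##..#..#.
step 15: ..##..#....##....##..#..#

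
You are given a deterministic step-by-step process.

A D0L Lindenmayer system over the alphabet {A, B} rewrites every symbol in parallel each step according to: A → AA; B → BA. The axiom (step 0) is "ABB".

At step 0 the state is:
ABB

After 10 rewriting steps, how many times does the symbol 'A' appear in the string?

3070

k=0  ABB
k=1  AABABA
k=2  AAAABAAABAAA
k=3  AAAAAAAABAAAAAAABAAAAAAA
k=4  AAAAAAAAAAAAAAAABAAAAAAAAAAAAAAABAAAAAAAAAAAAAAA
k=5  AAAAAAAAAAAAAAAAAAAAAAAAAAAAAAAABAAAAAAAAAAAAAAAAAAAAAAAAAAAAAAABAAAAAAAAAAAAAAAAAAAAAAAAAAAAAAA
k=6  AAAAAAAAAAAAAAAAAAAAAAAAAAAAAAAAAAAAAAAAAAAAAAAAAAAAAAAAAA…AAAAAAAAAAAAAAAAAAAAAAAAAAAAAAAAAAAAAAAAAAAAAAAAAAAAAAAAAA  (len 192)
k=7  AAAAAAAAAAAAAAAAAAAAAAAAAAAAAAAAAAAAAAAAAAAAAAAAAAAAAAAAAA…AAAAAAAAAAAAAAAAAAAAAAAAAAAAAAAAAAAAAAAAAAAAAAAAAAAAAAAAAA  (len 384)
k=8  AAAAAAAAAAAAAAAAAAAAAAAAAAAAAAAAAAAAAAAAAAAAAAAAAAAAAAAAAA…AAAAAAAAAAAAAAAAAAAAAAAAAAAAAAAAAAAAAAAAAAAAAAAAAAAAAAAAAA  (len 768)
k=9  AAAAAAAAAAAAAAAAAAAAAAAAAAAAAAAAAAAAAAAAAAAAAAAAAAAAAAAAAA…AAAAAAAAAAAAAAAAAAAAAAAAAAAAAAAAAAAAAAAAAAAAAAAAAAAAAAAAAA  (len 1536)
k=10  AAAAAAAAAAAAAAAAAAAAAAAAAAAAAAAAAAAAAAAAAAAAAAAAAAAAAAAAAA…AAAAAAAAAAAAAAAAAAAAAAAAAAAAAAAAAAAAAAAAAAAAAAAAAAAAAAAAAA  (len 3072)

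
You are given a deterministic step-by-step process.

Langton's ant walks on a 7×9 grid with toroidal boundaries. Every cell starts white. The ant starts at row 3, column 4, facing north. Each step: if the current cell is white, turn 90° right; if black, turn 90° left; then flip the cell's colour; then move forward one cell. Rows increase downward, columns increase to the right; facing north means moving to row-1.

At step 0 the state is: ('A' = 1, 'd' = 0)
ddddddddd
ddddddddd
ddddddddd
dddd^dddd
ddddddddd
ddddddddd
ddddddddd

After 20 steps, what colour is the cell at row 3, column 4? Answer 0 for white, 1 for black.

gen 0: ddddddddd
ddddddddd
ddddddddd
dddd^dddd
ddddddddd
ddddddddd
ddddddddd
gen 1: ddddddddd
ddddddddd
ddddddddd
ddddA>ddd
ddddddddd
ddddddddd
ddddddddd
gen 2: ddddddddd
ddddddddd
ddddddddd
ddddAAddd
dddddvddd
ddddddddd
ddddddddd
gen 3: ddddddddd
ddddddddd
ddddddddd
ddddAAddd
dddd<Addd
ddddddddd
ddddddddd
gen 4: ddddddddd
ddddddddd
ddddddddd
dddd^Addd
ddddAAddd
ddddddddd
ddddddddd
gen 5: ddddddddd
ddddddddd
ddddddddd
ddd<dAddd
ddddAAddd
ddddddddd
ddddddddd
gen 6: ddddddddd
ddddddddd
ddd^ddddd
dddAdAddd
ddddAAddd
ddddddddd
ddddddddd
gen 7: ddddddddd
ddddddddd
dddA>dddd
dddAdAddd
ddddAAddd
ddddddddd
ddddddddd
gen 8: ddddddddd
ddddddddd
dddAAdddd
dddAvAddd
ddddAAddd
ddddddddd
ddddddddd
gen 9: ddddddddd
ddddddddd
dddAAdddd
ddd<AAddd
ddddAAddd
ddddddddd
ddddddddd
gen 10: ddddddddd
ddddddddd
dddAAdddd
ddddAAddd
dddvAAddd
ddddddddd
ddddddddd
gen 11: ddddddddd
ddddddddd
dddAAdddd
ddddAAddd
dd<AAAddd
ddddddddd
ddddddddd
gen 12: ddddddddd
ddddddddd
dddAAdddd
dd^dAAddd
ddAAAAddd
ddddddddd
ddddddddd
gen 13: ddddddddd
ddddddddd
dddAAdddd
ddA>AAddd
ddAAAAddd
ddddddddd
ddddddddd
gen 14: ddddddddd
ddddddddd
dddAAdddd
ddAAAAddd
ddAvAAddd
ddddddddd
ddddddddd
gen 15: ddddddddd
ddddddddd
dddAAdddd
ddAAAAddd
ddAd>Addd
ddddddddd
ddddddddd
gen 16: ddddddddd
ddddddddd
dddAAdddd
ddAA^Addd
ddAddAddd
ddddddddd
ddddddddd
gen 17: ddddddddd
ddddddddd
dddAAdddd
ddA<dAddd
ddAddAddd
ddddddddd
ddddddddd
gen 18: ddddddddd
ddddddddd
dddAAdddd
ddAddAddd
ddAvdAddd
ddddddddd
ddddddddd
gen 19: ddddddddd
ddddddddd
dddAAdddd
ddAddAddd
dd<AdAddd
ddddddddd
ddddddddd
gen 20: ddddddddd
ddddddddd
dddAAdddd
ddAddAddd
dddAdAddd
ddvdddddd
ddddddddd

0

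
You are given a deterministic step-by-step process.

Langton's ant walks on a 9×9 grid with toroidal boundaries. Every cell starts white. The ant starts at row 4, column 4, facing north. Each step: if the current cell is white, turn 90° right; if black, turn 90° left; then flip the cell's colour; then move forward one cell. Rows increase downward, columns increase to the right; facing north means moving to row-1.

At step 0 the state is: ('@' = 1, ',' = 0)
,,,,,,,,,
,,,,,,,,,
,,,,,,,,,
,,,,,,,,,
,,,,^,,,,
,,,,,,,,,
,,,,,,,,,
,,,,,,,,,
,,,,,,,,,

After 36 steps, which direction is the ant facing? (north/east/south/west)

south

t=0: ,,,,,,,,,
,,,,,,,,,
,,,,,,,,,
,,,,,,,,,
,,,,^,,,,
,,,,,,,,,
,,,,,,,,,
,,,,,,,,,
,,,,,,,,,
t=1: ,,,,,,,,,
,,,,,,,,,
,,,,,,,,,
,,,,,,,,,
,,,,@>,,,
,,,,,,,,,
,,,,,,,,,
,,,,,,,,,
,,,,,,,,,
t=2: ,,,,,,,,,
,,,,,,,,,
,,,,,,,,,
,,,,,,,,,
,,,,@@,,,
,,,,,v,,,
,,,,,,,,,
,,,,,,,,,
,,,,,,,,,
t=3: ,,,,,,,,,
,,,,,,,,,
,,,,,,,,,
,,,,,,,,,
,,,,@@,,,
,,,,<@,,,
,,,,,,,,,
,,,,,,,,,
,,,,,,,,,
t=4: ,,,,,,,,,
,,,,,,,,,
,,,,,,,,,
,,,,,,,,,
,,,,^@,,,
,,,,@@,,,
,,,,,,,,,
,,,,,,,,,
,,,,,,,,,
t=5: ,,,,,,,,,
,,,,,,,,,
,,,,,,,,,
,,,,,,,,,
,,,<,@,,,
,,,,@@,,,
,,,,,,,,,
,,,,,,,,,
,,,,,,,,,
t=6: ,,,,,,,,,
,,,,,,,,,
,,,,,,,,,
,,,^,,,,,
,,,@,@,,,
,,,,@@,,,
,,,,,,,,,
,,,,,,,,,
,,,,,,,,,
t=7: ,,,,,,,,,
,,,,,,,,,
,,,,,,,,,
,,,@>,,,,
,,,@,@,,,
,,,,@@,,,
,,,,,,,,,
,,,,,,,,,
,,,,,,,,,
t=8: ,,,,,,,,,
,,,,,,,,,
,,,,,,,,,
,,,@@,,,,
,,,@v@,,,
,,,,@@,,,
,,,,,,,,,
,,,,,,,,,
,,,,,,,,,
t=9: ,,,,,,,,,
,,,,,,,,,
,,,,,,,,,
,,,@@,,,,
,,,<@@,,,
,,,,@@,,,
,,,,,,,,,
,,,,,,,,,
,,,,,,,,,
t=10: ,,,,,,,,,
,,,,,,,,,
,,,,,,,,,
,,,@@,,,,
,,,,@@,,,
,,,v@@,,,
,,,,,,,,,
,,,,,,,,,
,,,,,,,,,
t=11: ,,,,,,,,,
,,,,,,,,,
,,,,,,,,,
,,,@@,,,,
,,,,@@,,,
,,<@@@,,,
,,,,,,,,,
,,,,,,,,,
,,,,,,,,,
t=12: ,,,,,,,,,
,,,,,,,,,
,,,,,,,,,
,,,@@,,,,
,,^,@@,,,
,,@@@@,,,
,,,,,,,,,
,,,,,,,,,
,,,,,,,,,
t=13: ,,,,,,,,,
,,,,,,,,,
,,,,,,,,,
,,,@@,,,,
,,@>@@,,,
,,@@@@,,,
,,,,,,,,,
,,,,,,,,,
,,,,,,,,,
t=14: ,,,,,,,,,
,,,,,,,,,
,,,,,,,,,
,,,@@,,,,
,,@@@@,,,
,,@v@@,,,
,,,,,,,,,
,,,,,,,,,
,,,,,,,,,
t=15: ,,,,,,,,,
,,,,,,,,,
,,,,,,,,,
,,,@@,,,,
,,@@@@,,,
,,@,>@,,,
,,,,,,,,,
,,,,,,,,,
,,,,,,,,,
t=16: ,,,,,,,,,
,,,,,,,,,
,,,,,,,,,
,,,@@,,,,
,,@@^@,,,
,,@,,@,,,
,,,,,,,,,
,,,,,,,,,
,,,,,,,,,
t=17: ,,,,,,,,,
,,,,,,,,,
,,,,,,,,,
,,,@@,,,,
,,@<,@,,,
,,@,,@,,,
,,,,,,,,,
,,,,,,,,,
,,,,,,,,,
t=18: ,,,,,,,,,
,,,,,,,,,
,,,,,,,,,
,,,@@,,,,
,,@,,@,,,
,,@v,@,,,
,,,,,,,,,
,,,,,,,,,
,,,,,,,,,
t=19: ,,,,,,,,,
,,,,,,,,,
,,,,,,,,,
,,,@@,,,,
,,@,,@,,,
,,<@,@,,,
,,,,,,,,,
,,,,,,,,,
,,,,,,,,,
t=20: ,,,,,,,,,
,,,,,,,,,
,,,,,,,,,
,,,@@,,,,
,,@,,@,,,
,,,@,@,,,
,,v,,,,,,
,,,,,,,,,
,,,,,,,,,
t=21: ,,,,,,,,,
,,,,,,,,,
,,,,,,,,,
,,,@@,,,,
,,@,,@,,,
,,,@,@,,,
,<@,,,,,,
,,,,,,,,,
,,,,,,,,,
t=22: ,,,,,,,,,
,,,,,,,,,
,,,,,,,,,
,,,@@,,,,
,,@,,@,,,
,^,@,@,,,
,@@,,,,,,
,,,,,,,,,
,,,,,,,,,
t=23: ,,,,,,,,,
,,,,,,,,,
,,,,,,,,,
,,,@@,,,,
,,@,,@,,,
,@>@,@,,,
,@@,,,,,,
,,,,,,,,,
,,,,,,,,,
t=24: ,,,,,,,,,
,,,,,,,,,
,,,,,,,,,
,,,@@,,,,
,,@,,@,,,
,@@@,@,,,
,@v,,,,,,
,,,,,,,,,
,,,,,,,,,
t=25: ,,,,,,,,,
,,,,,,,,,
,,,,,,,,,
,,,@@,,,,
,,@,,@,,,
,@@@,@,,,
,@,>,,,,,
,,,,,,,,,
,,,,,,,,,
t=26: ,,,,,,,,,
,,,,,,,,,
,,,,,,,,,
,,,@@,,,,
,,@,,@,,,
,@@@,@,,,
,@,@,,,,,
,,,v,,,,,
,,,,,,,,,
t=27: ,,,,,,,,,
,,,,,,,,,
,,,,,,,,,
,,,@@,,,,
,,@,,@,,,
,@@@,@,,,
,@,@,,,,,
,,<@,,,,,
,,,,,,,,,
t=28: ,,,,,,,,,
,,,,,,,,,
,,,,,,,,,
,,,@@,,,,
,,@,,@,,,
,@@@,@,,,
,@^@,,,,,
,,@@,,,,,
,,,,,,,,,
t=29: ,,,,,,,,,
,,,,,,,,,
,,,,,,,,,
,,,@@,,,,
,,@,,@,,,
,@@@,@,,,
,@@>,,,,,
,,@@,,,,,
,,,,,,,,,
t=30: ,,,,,,,,,
,,,,,,,,,
,,,,,,,,,
,,,@@,,,,
,,@,,@,,,
,@@^,@,,,
,@@,,,,,,
,,@@,,,,,
,,,,,,,,,
t=31: ,,,,,,,,,
,,,,,,,,,
,,,,,,,,,
,,,@@,,,,
,,@,,@,,,
,@<,,@,,,
,@@,,,,,,
,,@@,,,,,
,,,,,,,,,
t=32: ,,,,,,,,,
,,,,,,,,,
,,,,,,,,,
,,,@@,,,,
,,@,,@,,,
,@,,,@,,,
,@v,,,,,,
,,@@,,,,,
,,,,,,,,,
t=33: ,,,,,,,,,
,,,,,,,,,
,,,,,,,,,
,,,@@,,,,
,,@,,@,,,
,@,,,@,,,
,@,>,,,,,
,,@@,,,,,
,,,,,,,,,
t=34: ,,,,,,,,,
,,,,,,,,,
,,,,,,,,,
,,,@@,,,,
,,@,,@,,,
,@,,,@,,,
,@,@,,,,,
,,@v,,,,,
,,,,,,,,,
t=35: ,,,,,,,,,
,,,,,,,,,
,,,,,,,,,
,,,@@,,,,
,,@,,@,,,
,@,,,@,,,
,@,@,,,,,
,,@,>,,,,
,,,,,,,,,
t=36: ,,,,,,,,,
,,,,,,,,,
,,,,,,,,,
,,,@@,,,,
,,@,,@,,,
,@,,,@,,,
,@,@,,,,,
,,@,@,,,,
,,,,v,,,,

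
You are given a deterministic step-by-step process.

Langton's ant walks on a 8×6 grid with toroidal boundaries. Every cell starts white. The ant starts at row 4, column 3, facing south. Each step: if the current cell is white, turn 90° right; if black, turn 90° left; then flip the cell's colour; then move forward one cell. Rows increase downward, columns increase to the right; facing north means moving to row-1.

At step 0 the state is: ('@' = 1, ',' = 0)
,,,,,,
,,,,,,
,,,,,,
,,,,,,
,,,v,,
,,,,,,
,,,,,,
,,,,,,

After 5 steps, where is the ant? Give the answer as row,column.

[0] ,,,,,,
,,,,,,
,,,,,,
,,,,,,
,,,v,,
,,,,,,
,,,,,,
,,,,,,
[1] ,,,,,,
,,,,,,
,,,,,,
,,,,,,
,,<@,,
,,,,,,
,,,,,,
,,,,,,
[2] ,,,,,,
,,,,,,
,,,,,,
,,^,,,
,,@@,,
,,,,,,
,,,,,,
,,,,,,
[3] ,,,,,,
,,,,,,
,,,,,,
,,@>,,
,,@@,,
,,,,,,
,,,,,,
,,,,,,
[4] ,,,,,,
,,,,,,
,,,,,,
,,@@,,
,,@v,,
,,,,,,
,,,,,,
,,,,,,
[5] ,,,,,,
,,,,,,
,,,,,,
,,@@,,
,,@,>,
,,,,,,
,,,,,,
,,,,,,

4,4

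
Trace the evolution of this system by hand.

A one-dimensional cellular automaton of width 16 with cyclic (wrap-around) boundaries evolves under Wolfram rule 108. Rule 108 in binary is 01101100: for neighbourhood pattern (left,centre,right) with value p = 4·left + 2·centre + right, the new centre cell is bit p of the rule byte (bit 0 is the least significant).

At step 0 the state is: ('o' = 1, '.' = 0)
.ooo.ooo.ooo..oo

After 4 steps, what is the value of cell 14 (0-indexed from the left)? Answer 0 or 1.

0) .ooo.ooo.ooo..oo
1) oo.ooo.ooo.o..oo
2) .ooo.ooo.ooo..o.
3) .o.ooo.ooo.o..o.
4) .ooo.ooo.ooo..o.

1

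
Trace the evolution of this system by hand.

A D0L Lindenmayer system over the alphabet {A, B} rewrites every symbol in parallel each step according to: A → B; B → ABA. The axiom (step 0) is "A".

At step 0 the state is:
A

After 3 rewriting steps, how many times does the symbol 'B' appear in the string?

3

gen 0: A
gen 1: B
gen 2: ABA
gen 3: BABAB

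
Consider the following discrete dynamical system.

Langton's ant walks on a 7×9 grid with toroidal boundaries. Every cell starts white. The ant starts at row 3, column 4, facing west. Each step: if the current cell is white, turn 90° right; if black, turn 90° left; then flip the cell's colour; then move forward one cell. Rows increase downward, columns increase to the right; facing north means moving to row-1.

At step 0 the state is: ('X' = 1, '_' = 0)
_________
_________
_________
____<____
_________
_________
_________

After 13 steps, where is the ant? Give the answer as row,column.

4,4

gen 0: _________
_________
_________
____<____
_________
_________
_________
gen 1: _________
_________
____^____
____X____
_________
_________
_________
gen 2: _________
_________
____X>___
____X____
_________
_________
_________
gen 3: _________
_________
____XX___
____Xv___
_________
_________
_________
gen 4: _________
_________
____XX___
____<X___
_________
_________
_________
gen 5: _________
_________
____XX___
_____X___
____v____
_________
_________
gen 6: _________
_________
____XX___
_____X___
___<X____
_________
_________
gen 7: _________
_________
____XX___
___^_X___
___XX____
_________
_________
gen 8: _________
_________
____XX___
___X>X___
___XX____
_________
_________
gen 9: _________
_________
____XX___
___XXX___
___Xv____
_________
_________
gen 10: _________
_________
____XX___
___XXX___
___X_>___
_________
_________
gen 11: _________
_________
____XX___
___XXX___
___X_X___
_____v___
_________
gen 12: _________
_________
____XX___
___XXX___
___X_X___
____<X___
_________
gen 13: _________
_________
____XX___
___XXX___
___X^X___
____XX___
_________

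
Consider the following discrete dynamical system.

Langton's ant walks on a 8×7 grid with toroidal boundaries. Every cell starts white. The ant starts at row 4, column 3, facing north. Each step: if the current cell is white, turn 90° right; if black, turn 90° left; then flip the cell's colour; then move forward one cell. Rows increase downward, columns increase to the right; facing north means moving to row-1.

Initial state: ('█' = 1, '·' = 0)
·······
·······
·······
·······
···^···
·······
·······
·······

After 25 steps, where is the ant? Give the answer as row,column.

k=0  ·······
·······
·······
·······
···^···
·······
·······
·······
k=1  ·······
·······
·······
·······
···█>··
·······
·······
·······
k=2  ·······
·······
·······
·······
···██··
····v··
·······
·······
k=3  ·······
·······
·······
·······
···██··
···<█··
·······
·······
k=4  ·······
·······
·······
·······
···^█··
···██··
·······
·······
k=5  ·······
·······
·······
·······
··<·█··
···██··
·······
·······
k=6  ·······
·······
·······
··^····
··█·█··
···██··
·······
·······
k=7  ·······
·······
·······
··█>···
··█·█··
···██··
·······
·······
k=8  ·······
·······
·······
··██···
··█v█··
···██··
·······
·······
k=9  ·······
·······
·······
··██···
··<██··
···██··
·······
·······
k=10  ·······
·······
·······
··██···
···██··
··v██··
·······
·······
k=11  ·······
·······
·······
··██···
···██··
·<███··
·······
·······
k=12  ·······
·······
·······
··██···
·^·██··
·████··
·······
·······
k=13  ·······
·······
·······
··██···
·█>██··
·████··
·······
·······
k=14  ·······
·······
·······
··██···
·████··
·█v██··
·······
·······
k=15  ·······
·······
·······
··██···
·████··
·█·>█··
·······
·······
k=16  ·······
·······
·······
··██···
·██^█··
·█··█··
·······
·······
k=17  ·······
·······
·······
··██···
·█<·█··
·█··█··
·······
·······
k=18  ·······
·······
·······
··██···
·█··█··
·█v·█··
·······
·······
k=19  ·······
·······
·······
··██···
·█··█··
·<█·█··
·······
·······
k=20  ·······
·······
·······
··██···
·█··█··
··█·█··
·v·····
·······
k=21  ·······
·······
·······
··██···
·█··█··
··█·█··
<█·····
·······
k=22  ·······
·······
·······
··██···
·█··█··
^·█·█··
██·····
·······
k=23  ·······
·······
·······
··██···
·█··█··
█>█·█··
██·····
·······
k=24  ·······
·······
·······
··██···
·█··█··
███·█··
█v·····
·······
k=25  ·······
·······
·······
··██···
·█··█··
███·█··
█·>····
·······

6,2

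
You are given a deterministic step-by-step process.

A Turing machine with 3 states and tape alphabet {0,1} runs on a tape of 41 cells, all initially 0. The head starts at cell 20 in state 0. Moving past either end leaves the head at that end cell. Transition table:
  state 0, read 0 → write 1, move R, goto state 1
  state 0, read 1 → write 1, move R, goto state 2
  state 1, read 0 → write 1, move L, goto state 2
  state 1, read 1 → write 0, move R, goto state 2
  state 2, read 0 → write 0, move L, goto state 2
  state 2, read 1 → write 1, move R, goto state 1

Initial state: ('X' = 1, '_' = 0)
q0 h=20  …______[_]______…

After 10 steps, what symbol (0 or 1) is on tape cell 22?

0

[0] q0 h=20  …______[_]______…
[1] q1 h=21  …_____X[_]______…
[2] q2 h=20  …______[X]X_____…
[3] q1 h=21  …_____X[X]______…
[4] q2 h=22  …____X_[_]______…
[5] q2 h=21  …_____X[_]______…
[6] q2 h=20  …______[X]______…
[7] q1 h=21  …_____X[_]______…
[8] q2 h=20  …______[X]X_____…
[9] q1 h=21  …_____X[X]______…
[10] q2 h=22  …____X_[_]______…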